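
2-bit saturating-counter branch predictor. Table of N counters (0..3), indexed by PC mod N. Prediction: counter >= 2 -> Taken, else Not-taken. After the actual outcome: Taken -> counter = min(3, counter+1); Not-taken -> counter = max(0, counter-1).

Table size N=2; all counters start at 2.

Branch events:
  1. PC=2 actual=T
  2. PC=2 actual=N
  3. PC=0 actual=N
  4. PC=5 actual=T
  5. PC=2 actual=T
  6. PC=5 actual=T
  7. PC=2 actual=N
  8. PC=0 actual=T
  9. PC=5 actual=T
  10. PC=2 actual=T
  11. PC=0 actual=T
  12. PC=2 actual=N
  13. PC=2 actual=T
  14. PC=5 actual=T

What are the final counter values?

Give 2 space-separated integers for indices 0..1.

Answer: 3 3

Derivation:
Ev 1: PC=2 idx=0 pred=T actual=T -> ctr[0]=3
Ev 2: PC=2 idx=0 pred=T actual=N -> ctr[0]=2
Ev 3: PC=0 idx=0 pred=T actual=N -> ctr[0]=1
Ev 4: PC=5 idx=1 pred=T actual=T -> ctr[1]=3
Ev 5: PC=2 idx=0 pred=N actual=T -> ctr[0]=2
Ev 6: PC=5 idx=1 pred=T actual=T -> ctr[1]=3
Ev 7: PC=2 idx=0 pred=T actual=N -> ctr[0]=1
Ev 8: PC=0 idx=0 pred=N actual=T -> ctr[0]=2
Ev 9: PC=5 idx=1 pred=T actual=T -> ctr[1]=3
Ev 10: PC=2 idx=0 pred=T actual=T -> ctr[0]=3
Ev 11: PC=0 idx=0 pred=T actual=T -> ctr[0]=3
Ev 12: PC=2 idx=0 pred=T actual=N -> ctr[0]=2
Ev 13: PC=2 idx=0 pred=T actual=T -> ctr[0]=3
Ev 14: PC=5 idx=1 pred=T actual=T -> ctr[1]=3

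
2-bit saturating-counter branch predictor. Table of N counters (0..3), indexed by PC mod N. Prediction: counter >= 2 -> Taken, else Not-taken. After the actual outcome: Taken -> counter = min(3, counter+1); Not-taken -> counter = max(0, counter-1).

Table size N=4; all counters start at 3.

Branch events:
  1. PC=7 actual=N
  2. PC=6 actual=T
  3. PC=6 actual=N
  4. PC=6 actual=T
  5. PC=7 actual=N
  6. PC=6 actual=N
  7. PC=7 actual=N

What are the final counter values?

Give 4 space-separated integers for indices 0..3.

Answer: 3 3 2 0

Derivation:
Ev 1: PC=7 idx=3 pred=T actual=N -> ctr[3]=2
Ev 2: PC=6 idx=2 pred=T actual=T -> ctr[2]=3
Ev 3: PC=6 idx=2 pred=T actual=N -> ctr[2]=2
Ev 4: PC=6 idx=2 pred=T actual=T -> ctr[2]=3
Ev 5: PC=7 idx=3 pred=T actual=N -> ctr[3]=1
Ev 6: PC=6 idx=2 pred=T actual=N -> ctr[2]=2
Ev 7: PC=7 idx=3 pred=N actual=N -> ctr[3]=0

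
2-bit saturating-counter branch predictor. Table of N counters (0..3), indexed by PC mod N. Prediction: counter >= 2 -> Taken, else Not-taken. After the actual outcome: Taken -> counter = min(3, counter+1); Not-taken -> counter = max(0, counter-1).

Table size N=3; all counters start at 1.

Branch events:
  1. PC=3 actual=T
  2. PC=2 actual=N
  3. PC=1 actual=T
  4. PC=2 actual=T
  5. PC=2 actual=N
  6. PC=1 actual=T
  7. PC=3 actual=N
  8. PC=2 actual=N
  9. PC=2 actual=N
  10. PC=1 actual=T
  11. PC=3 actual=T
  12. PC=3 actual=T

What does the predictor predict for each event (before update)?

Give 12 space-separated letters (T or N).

Answer: N N N N N T T N N T N T

Derivation:
Ev 1: PC=3 idx=0 pred=N actual=T -> ctr[0]=2
Ev 2: PC=2 idx=2 pred=N actual=N -> ctr[2]=0
Ev 3: PC=1 idx=1 pred=N actual=T -> ctr[1]=2
Ev 4: PC=2 idx=2 pred=N actual=T -> ctr[2]=1
Ev 5: PC=2 idx=2 pred=N actual=N -> ctr[2]=0
Ev 6: PC=1 idx=1 pred=T actual=T -> ctr[1]=3
Ev 7: PC=3 idx=0 pred=T actual=N -> ctr[0]=1
Ev 8: PC=2 idx=2 pred=N actual=N -> ctr[2]=0
Ev 9: PC=2 idx=2 pred=N actual=N -> ctr[2]=0
Ev 10: PC=1 idx=1 pred=T actual=T -> ctr[1]=3
Ev 11: PC=3 idx=0 pred=N actual=T -> ctr[0]=2
Ev 12: PC=3 idx=0 pred=T actual=T -> ctr[0]=3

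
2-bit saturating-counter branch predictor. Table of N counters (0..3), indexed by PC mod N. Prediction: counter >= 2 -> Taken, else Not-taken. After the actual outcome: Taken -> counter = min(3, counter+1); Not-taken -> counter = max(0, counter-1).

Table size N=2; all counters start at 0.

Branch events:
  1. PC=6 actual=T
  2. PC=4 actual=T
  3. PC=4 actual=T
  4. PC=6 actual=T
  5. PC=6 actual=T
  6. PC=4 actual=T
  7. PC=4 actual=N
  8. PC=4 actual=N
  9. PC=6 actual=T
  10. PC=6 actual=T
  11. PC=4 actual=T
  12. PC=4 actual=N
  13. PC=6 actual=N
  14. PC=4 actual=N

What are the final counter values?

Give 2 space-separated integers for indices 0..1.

Ev 1: PC=6 idx=0 pred=N actual=T -> ctr[0]=1
Ev 2: PC=4 idx=0 pred=N actual=T -> ctr[0]=2
Ev 3: PC=4 idx=0 pred=T actual=T -> ctr[0]=3
Ev 4: PC=6 idx=0 pred=T actual=T -> ctr[0]=3
Ev 5: PC=6 idx=0 pred=T actual=T -> ctr[0]=3
Ev 6: PC=4 idx=0 pred=T actual=T -> ctr[0]=3
Ev 7: PC=4 idx=0 pred=T actual=N -> ctr[0]=2
Ev 8: PC=4 idx=0 pred=T actual=N -> ctr[0]=1
Ev 9: PC=6 idx=0 pred=N actual=T -> ctr[0]=2
Ev 10: PC=6 idx=0 pred=T actual=T -> ctr[0]=3
Ev 11: PC=4 idx=0 pred=T actual=T -> ctr[0]=3
Ev 12: PC=4 idx=0 pred=T actual=N -> ctr[0]=2
Ev 13: PC=6 idx=0 pred=T actual=N -> ctr[0]=1
Ev 14: PC=4 idx=0 pred=N actual=N -> ctr[0]=0

Answer: 0 0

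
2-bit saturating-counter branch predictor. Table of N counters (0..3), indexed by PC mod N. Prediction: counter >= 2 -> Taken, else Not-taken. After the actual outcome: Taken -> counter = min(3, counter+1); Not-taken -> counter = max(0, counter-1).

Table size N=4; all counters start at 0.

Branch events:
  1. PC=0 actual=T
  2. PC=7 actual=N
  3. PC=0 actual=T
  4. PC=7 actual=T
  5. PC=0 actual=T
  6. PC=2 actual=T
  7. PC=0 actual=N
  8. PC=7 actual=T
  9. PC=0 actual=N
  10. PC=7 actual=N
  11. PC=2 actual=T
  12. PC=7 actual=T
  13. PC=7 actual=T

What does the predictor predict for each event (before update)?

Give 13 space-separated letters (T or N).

Answer: N N N N T N T N T T N N T

Derivation:
Ev 1: PC=0 idx=0 pred=N actual=T -> ctr[0]=1
Ev 2: PC=7 idx=3 pred=N actual=N -> ctr[3]=0
Ev 3: PC=0 idx=0 pred=N actual=T -> ctr[0]=2
Ev 4: PC=7 idx=3 pred=N actual=T -> ctr[3]=1
Ev 5: PC=0 idx=0 pred=T actual=T -> ctr[0]=3
Ev 6: PC=2 idx=2 pred=N actual=T -> ctr[2]=1
Ev 7: PC=0 idx=0 pred=T actual=N -> ctr[0]=2
Ev 8: PC=7 idx=3 pred=N actual=T -> ctr[3]=2
Ev 9: PC=0 idx=0 pred=T actual=N -> ctr[0]=1
Ev 10: PC=7 idx=3 pred=T actual=N -> ctr[3]=1
Ev 11: PC=2 idx=2 pred=N actual=T -> ctr[2]=2
Ev 12: PC=7 idx=3 pred=N actual=T -> ctr[3]=2
Ev 13: PC=7 idx=3 pred=T actual=T -> ctr[3]=3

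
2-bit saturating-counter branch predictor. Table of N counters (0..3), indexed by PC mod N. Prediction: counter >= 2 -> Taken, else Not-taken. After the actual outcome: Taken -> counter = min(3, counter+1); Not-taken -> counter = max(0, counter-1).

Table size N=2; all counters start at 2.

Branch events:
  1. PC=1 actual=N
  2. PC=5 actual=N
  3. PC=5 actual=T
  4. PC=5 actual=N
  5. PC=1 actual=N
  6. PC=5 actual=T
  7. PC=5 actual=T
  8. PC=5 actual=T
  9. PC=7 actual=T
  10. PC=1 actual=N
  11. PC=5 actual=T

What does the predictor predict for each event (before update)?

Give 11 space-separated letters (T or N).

Answer: T N N N N N N T T T T

Derivation:
Ev 1: PC=1 idx=1 pred=T actual=N -> ctr[1]=1
Ev 2: PC=5 idx=1 pred=N actual=N -> ctr[1]=0
Ev 3: PC=5 idx=1 pred=N actual=T -> ctr[1]=1
Ev 4: PC=5 idx=1 pred=N actual=N -> ctr[1]=0
Ev 5: PC=1 idx=1 pred=N actual=N -> ctr[1]=0
Ev 6: PC=5 idx=1 pred=N actual=T -> ctr[1]=1
Ev 7: PC=5 idx=1 pred=N actual=T -> ctr[1]=2
Ev 8: PC=5 idx=1 pred=T actual=T -> ctr[1]=3
Ev 9: PC=7 idx=1 pred=T actual=T -> ctr[1]=3
Ev 10: PC=1 idx=1 pred=T actual=N -> ctr[1]=2
Ev 11: PC=5 idx=1 pred=T actual=T -> ctr[1]=3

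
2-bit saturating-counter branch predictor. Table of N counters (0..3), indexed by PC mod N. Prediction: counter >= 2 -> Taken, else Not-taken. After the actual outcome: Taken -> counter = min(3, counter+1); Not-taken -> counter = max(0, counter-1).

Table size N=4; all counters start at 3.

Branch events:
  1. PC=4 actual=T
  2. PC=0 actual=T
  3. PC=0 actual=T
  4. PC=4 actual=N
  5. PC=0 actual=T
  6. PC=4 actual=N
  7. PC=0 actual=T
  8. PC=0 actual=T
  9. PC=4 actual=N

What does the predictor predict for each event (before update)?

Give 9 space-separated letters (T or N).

Ev 1: PC=4 idx=0 pred=T actual=T -> ctr[0]=3
Ev 2: PC=0 idx=0 pred=T actual=T -> ctr[0]=3
Ev 3: PC=0 idx=0 pred=T actual=T -> ctr[0]=3
Ev 4: PC=4 idx=0 pred=T actual=N -> ctr[0]=2
Ev 5: PC=0 idx=0 pred=T actual=T -> ctr[0]=3
Ev 6: PC=4 idx=0 pred=T actual=N -> ctr[0]=2
Ev 7: PC=0 idx=0 pred=T actual=T -> ctr[0]=3
Ev 8: PC=0 idx=0 pred=T actual=T -> ctr[0]=3
Ev 9: PC=4 idx=0 pred=T actual=N -> ctr[0]=2

Answer: T T T T T T T T T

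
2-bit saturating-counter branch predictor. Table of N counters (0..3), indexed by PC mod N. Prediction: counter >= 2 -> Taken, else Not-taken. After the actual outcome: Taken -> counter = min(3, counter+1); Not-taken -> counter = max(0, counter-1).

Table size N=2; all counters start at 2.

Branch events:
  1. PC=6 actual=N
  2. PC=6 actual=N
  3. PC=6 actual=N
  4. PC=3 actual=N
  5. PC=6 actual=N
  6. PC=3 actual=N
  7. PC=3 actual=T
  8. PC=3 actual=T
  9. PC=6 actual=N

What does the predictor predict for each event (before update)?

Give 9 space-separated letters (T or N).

Answer: T N N T N N N N N

Derivation:
Ev 1: PC=6 idx=0 pred=T actual=N -> ctr[0]=1
Ev 2: PC=6 idx=0 pred=N actual=N -> ctr[0]=0
Ev 3: PC=6 idx=0 pred=N actual=N -> ctr[0]=0
Ev 4: PC=3 idx=1 pred=T actual=N -> ctr[1]=1
Ev 5: PC=6 idx=0 pred=N actual=N -> ctr[0]=0
Ev 6: PC=3 idx=1 pred=N actual=N -> ctr[1]=0
Ev 7: PC=3 idx=1 pred=N actual=T -> ctr[1]=1
Ev 8: PC=3 idx=1 pred=N actual=T -> ctr[1]=2
Ev 9: PC=6 idx=0 pred=N actual=N -> ctr[0]=0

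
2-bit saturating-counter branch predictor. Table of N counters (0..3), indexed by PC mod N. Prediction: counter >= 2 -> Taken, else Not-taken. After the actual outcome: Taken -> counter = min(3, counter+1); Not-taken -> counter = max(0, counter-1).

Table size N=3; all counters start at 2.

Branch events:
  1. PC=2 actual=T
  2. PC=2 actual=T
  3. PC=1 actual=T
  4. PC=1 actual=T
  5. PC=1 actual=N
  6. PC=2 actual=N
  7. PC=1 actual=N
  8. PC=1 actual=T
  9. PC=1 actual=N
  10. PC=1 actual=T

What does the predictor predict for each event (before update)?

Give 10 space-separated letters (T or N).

Ev 1: PC=2 idx=2 pred=T actual=T -> ctr[2]=3
Ev 2: PC=2 idx=2 pred=T actual=T -> ctr[2]=3
Ev 3: PC=1 idx=1 pred=T actual=T -> ctr[1]=3
Ev 4: PC=1 idx=1 pred=T actual=T -> ctr[1]=3
Ev 5: PC=1 idx=1 pred=T actual=N -> ctr[1]=2
Ev 6: PC=2 idx=2 pred=T actual=N -> ctr[2]=2
Ev 7: PC=1 idx=1 pred=T actual=N -> ctr[1]=1
Ev 8: PC=1 idx=1 pred=N actual=T -> ctr[1]=2
Ev 9: PC=1 idx=1 pred=T actual=N -> ctr[1]=1
Ev 10: PC=1 idx=1 pred=N actual=T -> ctr[1]=2

Answer: T T T T T T T N T N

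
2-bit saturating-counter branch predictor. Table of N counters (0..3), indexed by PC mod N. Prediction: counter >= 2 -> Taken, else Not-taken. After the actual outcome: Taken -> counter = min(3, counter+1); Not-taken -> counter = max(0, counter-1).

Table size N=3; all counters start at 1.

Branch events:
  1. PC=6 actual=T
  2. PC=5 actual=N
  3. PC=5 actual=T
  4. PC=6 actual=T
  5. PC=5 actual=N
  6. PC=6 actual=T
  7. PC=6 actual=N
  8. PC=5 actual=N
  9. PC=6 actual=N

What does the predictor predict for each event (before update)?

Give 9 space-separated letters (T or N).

Ev 1: PC=6 idx=0 pred=N actual=T -> ctr[0]=2
Ev 2: PC=5 idx=2 pred=N actual=N -> ctr[2]=0
Ev 3: PC=5 idx=2 pred=N actual=T -> ctr[2]=1
Ev 4: PC=6 idx=0 pred=T actual=T -> ctr[0]=3
Ev 5: PC=5 idx=2 pred=N actual=N -> ctr[2]=0
Ev 6: PC=6 idx=0 pred=T actual=T -> ctr[0]=3
Ev 7: PC=6 idx=0 pred=T actual=N -> ctr[0]=2
Ev 8: PC=5 idx=2 pred=N actual=N -> ctr[2]=0
Ev 9: PC=6 idx=0 pred=T actual=N -> ctr[0]=1

Answer: N N N T N T T N T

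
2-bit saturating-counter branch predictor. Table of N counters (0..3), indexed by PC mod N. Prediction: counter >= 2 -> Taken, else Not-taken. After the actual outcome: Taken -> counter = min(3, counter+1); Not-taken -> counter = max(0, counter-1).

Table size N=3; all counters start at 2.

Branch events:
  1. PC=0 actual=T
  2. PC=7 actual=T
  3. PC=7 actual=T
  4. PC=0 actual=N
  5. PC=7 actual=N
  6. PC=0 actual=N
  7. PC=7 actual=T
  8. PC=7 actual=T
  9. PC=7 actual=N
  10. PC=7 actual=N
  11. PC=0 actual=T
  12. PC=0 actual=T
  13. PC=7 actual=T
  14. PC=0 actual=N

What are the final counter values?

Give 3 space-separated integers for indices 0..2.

Ev 1: PC=0 idx=0 pred=T actual=T -> ctr[0]=3
Ev 2: PC=7 idx=1 pred=T actual=T -> ctr[1]=3
Ev 3: PC=7 idx=1 pred=T actual=T -> ctr[1]=3
Ev 4: PC=0 idx=0 pred=T actual=N -> ctr[0]=2
Ev 5: PC=7 idx=1 pred=T actual=N -> ctr[1]=2
Ev 6: PC=0 idx=0 pred=T actual=N -> ctr[0]=1
Ev 7: PC=7 idx=1 pred=T actual=T -> ctr[1]=3
Ev 8: PC=7 idx=1 pred=T actual=T -> ctr[1]=3
Ev 9: PC=7 idx=1 pred=T actual=N -> ctr[1]=2
Ev 10: PC=7 idx=1 pred=T actual=N -> ctr[1]=1
Ev 11: PC=0 idx=0 pred=N actual=T -> ctr[0]=2
Ev 12: PC=0 idx=0 pred=T actual=T -> ctr[0]=3
Ev 13: PC=7 idx=1 pred=N actual=T -> ctr[1]=2
Ev 14: PC=0 idx=0 pred=T actual=N -> ctr[0]=2

Answer: 2 2 2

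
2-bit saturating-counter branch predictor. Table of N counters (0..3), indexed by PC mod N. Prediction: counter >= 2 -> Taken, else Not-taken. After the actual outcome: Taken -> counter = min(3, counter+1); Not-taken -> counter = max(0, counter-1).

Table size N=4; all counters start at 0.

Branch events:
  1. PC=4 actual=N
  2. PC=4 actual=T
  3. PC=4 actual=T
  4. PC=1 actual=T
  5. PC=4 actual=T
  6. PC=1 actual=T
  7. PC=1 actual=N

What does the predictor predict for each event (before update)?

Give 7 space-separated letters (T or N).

Answer: N N N N T N T

Derivation:
Ev 1: PC=4 idx=0 pred=N actual=N -> ctr[0]=0
Ev 2: PC=4 idx=0 pred=N actual=T -> ctr[0]=1
Ev 3: PC=4 idx=0 pred=N actual=T -> ctr[0]=2
Ev 4: PC=1 idx=1 pred=N actual=T -> ctr[1]=1
Ev 5: PC=4 idx=0 pred=T actual=T -> ctr[0]=3
Ev 6: PC=1 idx=1 pred=N actual=T -> ctr[1]=2
Ev 7: PC=1 idx=1 pred=T actual=N -> ctr[1]=1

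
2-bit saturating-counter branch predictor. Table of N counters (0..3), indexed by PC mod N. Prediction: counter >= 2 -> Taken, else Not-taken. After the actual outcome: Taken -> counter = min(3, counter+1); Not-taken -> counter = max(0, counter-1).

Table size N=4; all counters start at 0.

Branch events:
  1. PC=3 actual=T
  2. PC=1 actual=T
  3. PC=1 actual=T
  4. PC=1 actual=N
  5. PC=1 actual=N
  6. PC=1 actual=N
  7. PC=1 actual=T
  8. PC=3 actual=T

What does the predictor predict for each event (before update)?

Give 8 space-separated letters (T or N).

Answer: N N N T N N N N

Derivation:
Ev 1: PC=3 idx=3 pred=N actual=T -> ctr[3]=1
Ev 2: PC=1 idx=1 pred=N actual=T -> ctr[1]=1
Ev 3: PC=1 idx=1 pred=N actual=T -> ctr[1]=2
Ev 4: PC=1 idx=1 pred=T actual=N -> ctr[1]=1
Ev 5: PC=1 idx=1 pred=N actual=N -> ctr[1]=0
Ev 6: PC=1 idx=1 pred=N actual=N -> ctr[1]=0
Ev 7: PC=1 idx=1 pred=N actual=T -> ctr[1]=1
Ev 8: PC=3 idx=3 pred=N actual=T -> ctr[3]=2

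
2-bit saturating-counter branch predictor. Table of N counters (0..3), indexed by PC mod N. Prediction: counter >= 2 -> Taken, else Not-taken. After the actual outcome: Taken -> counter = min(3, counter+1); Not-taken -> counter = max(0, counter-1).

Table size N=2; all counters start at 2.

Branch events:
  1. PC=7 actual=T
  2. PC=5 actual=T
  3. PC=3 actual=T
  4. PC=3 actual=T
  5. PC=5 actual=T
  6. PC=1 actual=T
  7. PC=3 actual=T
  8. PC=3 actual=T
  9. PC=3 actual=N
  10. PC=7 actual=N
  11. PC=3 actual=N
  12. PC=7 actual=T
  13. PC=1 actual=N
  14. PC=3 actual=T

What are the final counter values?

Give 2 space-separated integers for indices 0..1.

Ev 1: PC=7 idx=1 pred=T actual=T -> ctr[1]=3
Ev 2: PC=5 idx=1 pred=T actual=T -> ctr[1]=3
Ev 3: PC=3 idx=1 pred=T actual=T -> ctr[1]=3
Ev 4: PC=3 idx=1 pred=T actual=T -> ctr[1]=3
Ev 5: PC=5 idx=1 pred=T actual=T -> ctr[1]=3
Ev 6: PC=1 idx=1 pred=T actual=T -> ctr[1]=3
Ev 7: PC=3 idx=1 pred=T actual=T -> ctr[1]=3
Ev 8: PC=3 idx=1 pred=T actual=T -> ctr[1]=3
Ev 9: PC=3 idx=1 pred=T actual=N -> ctr[1]=2
Ev 10: PC=7 idx=1 pred=T actual=N -> ctr[1]=1
Ev 11: PC=3 idx=1 pred=N actual=N -> ctr[1]=0
Ev 12: PC=7 idx=1 pred=N actual=T -> ctr[1]=1
Ev 13: PC=1 idx=1 pred=N actual=N -> ctr[1]=0
Ev 14: PC=3 idx=1 pred=N actual=T -> ctr[1]=1

Answer: 2 1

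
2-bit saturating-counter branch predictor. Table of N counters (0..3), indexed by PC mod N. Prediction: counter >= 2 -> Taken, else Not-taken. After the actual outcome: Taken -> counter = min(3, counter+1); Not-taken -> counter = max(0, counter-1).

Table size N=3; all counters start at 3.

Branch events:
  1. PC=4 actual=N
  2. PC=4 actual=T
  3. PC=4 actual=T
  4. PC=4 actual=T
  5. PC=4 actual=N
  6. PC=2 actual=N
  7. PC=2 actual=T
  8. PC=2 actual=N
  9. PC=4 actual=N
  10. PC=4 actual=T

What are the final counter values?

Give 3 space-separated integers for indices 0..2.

Ev 1: PC=4 idx=1 pred=T actual=N -> ctr[1]=2
Ev 2: PC=4 idx=1 pred=T actual=T -> ctr[1]=3
Ev 3: PC=4 idx=1 pred=T actual=T -> ctr[1]=3
Ev 4: PC=4 idx=1 pred=T actual=T -> ctr[1]=3
Ev 5: PC=4 idx=1 pred=T actual=N -> ctr[1]=2
Ev 6: PC=2 idx=2 pred=T actual=N -> ctr[2]=2
Ev 7: PC=2 idx=2 pred=T actual=T -> ctr[2]=3
Ev 8: PC=2 idx=2 pred=T actual=N -> ctr[2]=2
Ev 9: PC=4 idx=1 pred=T actual=N -> ctr[1]=1
Ev 10: PC=4 idx=1 pred=N actual=T -> ctr[1]=2

Answer: 3 2 2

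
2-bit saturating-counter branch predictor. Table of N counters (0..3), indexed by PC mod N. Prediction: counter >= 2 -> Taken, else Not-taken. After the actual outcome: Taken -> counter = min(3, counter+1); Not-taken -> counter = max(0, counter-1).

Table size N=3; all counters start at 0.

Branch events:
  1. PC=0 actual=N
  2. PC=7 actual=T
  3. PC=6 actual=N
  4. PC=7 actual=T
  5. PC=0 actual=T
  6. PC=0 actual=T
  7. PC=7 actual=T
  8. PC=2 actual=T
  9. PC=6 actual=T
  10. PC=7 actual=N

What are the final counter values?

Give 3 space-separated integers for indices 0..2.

Answer: 3 2 1

Derivation:
Ev 1: PC=0 idx=0 pred=N actual=N -> ctr[0]=0
Ev 2: PC=7 idx=1 pred=N actual=T -> ctr[1]=1
Ev 3: PC=6 idx=0 pred=N actual=N -> ctr[0]=0
Ev 4: PC=7 idx=1 pred=N actual=T -> ctr[1]=2
Ev 5: PC=0 idx=0 pred=N actual=T -> ctr[0]=1
Ev 6: PC=0 idx=0 pred=N actual=T -> ctr[0]=2
Ev 7: PC=7 idx=1 pred=T actual=T -> ctr[1]=3
Ev 8: PC=2 idx=2 pred=N actual=T -> ctr[2]=1
Ev 9: PC=6 idx=0 pred=T actual=T -> ctr[0]=3
Ev 10: PC=7 idx=1 pred=T actual=N -> ctr[1]=2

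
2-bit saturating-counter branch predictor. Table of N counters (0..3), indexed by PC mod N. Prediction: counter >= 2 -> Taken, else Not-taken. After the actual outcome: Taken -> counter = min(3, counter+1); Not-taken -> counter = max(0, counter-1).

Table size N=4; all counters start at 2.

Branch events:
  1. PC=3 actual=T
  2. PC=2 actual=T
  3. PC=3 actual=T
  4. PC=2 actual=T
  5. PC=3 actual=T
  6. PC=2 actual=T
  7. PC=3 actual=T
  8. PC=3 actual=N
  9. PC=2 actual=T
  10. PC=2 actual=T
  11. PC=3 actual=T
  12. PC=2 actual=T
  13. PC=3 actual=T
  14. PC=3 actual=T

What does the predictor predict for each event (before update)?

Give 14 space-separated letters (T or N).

Ev 1: PC=3 idx=3 pred=T actual=T -> ctr[3]=3
Ev 2: PC=2 idx=2 pred=T actual=T -> ctr[2]=3
Ev 3: PC=3 idx=3 pred=T actual=T -> ctr[3]=3
Ev 4: PC=2 idx=2 pred=T actual=T -> ctr[2]=3
Ev 5: PC=3 idx=3 pred=T actual=T -> ctr[3]=3
Ev 6: PC=2 idx=2 pred=T actual=T -> ctr[2]=3
Ev 7: PC=3 idx=3 pred=T actual=T -> ctr[3]=3
Ev 8: PC=3 idx=3 pred=T actual=N -> ctr[3]=2
Ev 9: PC=2 idx=2 pred=T actual=T -> ctr[2]=3
Ev 10: PC=2 idx=2 pred=T actual=T -> ctr[2]=3
Ev 11: PC=3 idx=3 pred=T actual=T -> ctr[3]=3
Ev 12: PC=2 idx=2 pred=T actual=T -> ctr[2]=3
Ev 13: PC=3 idx=3 pred=T actual=T -> ctr[3]=3
Ev 14: PC=3 idx=3 pred=T actual=T -> ctr[3]=3

Answer: T T T T T T T T T T T T T T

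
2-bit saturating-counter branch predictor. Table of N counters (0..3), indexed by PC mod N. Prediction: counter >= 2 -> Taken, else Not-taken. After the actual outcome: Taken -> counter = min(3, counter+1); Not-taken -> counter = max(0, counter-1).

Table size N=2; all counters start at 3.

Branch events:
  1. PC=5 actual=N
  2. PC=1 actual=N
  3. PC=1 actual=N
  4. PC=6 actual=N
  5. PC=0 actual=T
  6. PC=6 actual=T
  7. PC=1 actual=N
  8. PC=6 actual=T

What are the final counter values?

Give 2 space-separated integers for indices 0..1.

Answer: 3 0

Derivation:
Ev 1: PC=5 idx=1 pred=T actual=N -> ctr[1]=2
Ev 2: PC=1 idx=1 pred=T actual=N -> ctr[1]=1
Ev 3: PC=1 idx=1 pred=N actual=N -> ctr[1]=0
Ev 4: PC=6 idx=0 pred=T actual=N -> ctr[0]=2
Ev 5: PC=0 idx=0 pred=T actual=T -> ctr[0]=3
Ev 6: PC=6 idx=0 pred=T actual=T -> ctr[0]=3
Ev 7: PC=1 idx=1 pred=N actual=N -> ctr[1]=0
Ev 8: PC=6 idx=0 pred=T actual=T -> ctr[0]=3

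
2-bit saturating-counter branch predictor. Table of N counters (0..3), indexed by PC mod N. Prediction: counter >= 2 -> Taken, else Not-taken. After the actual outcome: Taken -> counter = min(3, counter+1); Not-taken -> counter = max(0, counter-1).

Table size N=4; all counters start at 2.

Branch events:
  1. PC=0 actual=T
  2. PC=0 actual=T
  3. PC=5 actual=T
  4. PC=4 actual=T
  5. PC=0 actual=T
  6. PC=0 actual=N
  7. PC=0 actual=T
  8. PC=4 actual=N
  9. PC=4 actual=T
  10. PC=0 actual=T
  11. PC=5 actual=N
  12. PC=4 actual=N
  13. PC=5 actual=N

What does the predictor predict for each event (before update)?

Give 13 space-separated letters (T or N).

Ev 1: PC=0 idx=0 pred=T actual=T -> ctr[0]=3
Ev 2: PC=0 idx=0 pred=T actual=T -> ctr[0]=3
Ev 3: PC=5 idx=1 pred=T actual=T -> ctr[1]=3
Ev 4: PC=4 idx=0 pred=T actual=T -> ctr[0]=3
Ev 5: PC=0 idx=0 pred=T actual=T -> ctr[0]=3
Ev 6: PC=0 idx=0 pred=T actual=N -> ctr[0]=2
Ev 7: PC=0 idx=0 pred=T actual=T -> ctr[0]=3
Ev 8: PC=4 idx=0 pred=T actual=N -> ctr[0]=2
Ev 9: PC=4 idx=0 pred=T actual=T -> ctr[0]=3
Ev 10: PC=0 idx=0 pred=T actual=T -> ctr[0]=3
Ev 11: PC=5 idx=1 pred=T actual=N -> ctr[1]=2
Ev 12: PC=4 idx=0 pred=T actual=N -> ctr[0]=2
Ev 13: PC=5 idx=1 pred=T actual=N -> ctr[1]=1

Answer: T T T T T T T T T T T T T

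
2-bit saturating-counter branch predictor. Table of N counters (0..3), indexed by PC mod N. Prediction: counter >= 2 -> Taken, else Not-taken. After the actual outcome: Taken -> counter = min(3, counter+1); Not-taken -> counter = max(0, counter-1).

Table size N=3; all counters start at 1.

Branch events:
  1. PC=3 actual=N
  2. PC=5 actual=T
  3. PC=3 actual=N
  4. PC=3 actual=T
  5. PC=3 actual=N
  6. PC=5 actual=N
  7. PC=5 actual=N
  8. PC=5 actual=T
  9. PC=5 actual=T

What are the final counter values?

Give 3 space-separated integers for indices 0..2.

Answer: 0 1 2

Derivation:
Ev 1: PC=3 idx=0 pred=N actual=N -> ctr[0]=0
Ev 2: PC=5 idx=2 pred=N actual=T -> ctr[2]=2
Ev 3: PC=3 idx=0 pred=N actual=N -> ctr[0]=0
Ev 4: PC=3 idx=0 pred=N actual=T -> ctr[0]=1
Ev 5: PC=3 idx=0 pred=N actual=N -> ctr[0]=0
Ev 6: PC=5 idx=2 pred=T actual=N -> ctr[2]=1
Ev 7: PC=5 idx=2 pred=N actual=N -> ctr[2]=0
Ev 8: PC=5 idx=2 pred=N actual=T -> ctr[2]=1
Ev 9: PC=5 idx=2 pred=N actual=T -> ctr[2]=2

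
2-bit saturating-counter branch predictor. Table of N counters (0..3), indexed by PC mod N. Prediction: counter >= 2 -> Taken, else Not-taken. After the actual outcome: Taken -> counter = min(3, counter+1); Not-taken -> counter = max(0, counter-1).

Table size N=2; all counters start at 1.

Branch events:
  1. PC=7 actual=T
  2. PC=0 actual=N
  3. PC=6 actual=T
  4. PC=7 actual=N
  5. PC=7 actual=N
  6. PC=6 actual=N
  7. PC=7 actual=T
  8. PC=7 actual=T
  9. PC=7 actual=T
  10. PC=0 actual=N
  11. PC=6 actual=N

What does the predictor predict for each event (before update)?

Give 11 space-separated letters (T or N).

Ev 1: PC=7 idx=1 pred=N actual=T -> ctr[1]=2
Ev 2: PC=0 idx=0 pred=N actual=N -> ctr[0]=0
Ev 3: PC=6 idx=0 pred=N actual=T -> ctr[0]=1
Ev 4: PC=7 idx=1 pred=T actual=N -> ctr[1]=1
Ev 5: PC=7 idx=1 pred=N actual=N -> ctr[1]=0
Ev 6: PC=6 idx=0 pred=N actual=N -> ctr[0]=0
Ev 7: PC=7 idx=1 pred=N actual=T -> ctr[1]=1
Ev 8: PC=7 idx=1 pred=N actual=T -> ctr[1]=2
Ev 9: PC=7 idx=1 pred=T actual=T -> ctr[1]=3
Ev 10: PC=0 idx=0 pred=N actual=N -> ctr[0]=0
Ev 11: PC=6 idx=0 pred=N actual=N -> ctr[0]=0

Answer: N N N T N N N N T N N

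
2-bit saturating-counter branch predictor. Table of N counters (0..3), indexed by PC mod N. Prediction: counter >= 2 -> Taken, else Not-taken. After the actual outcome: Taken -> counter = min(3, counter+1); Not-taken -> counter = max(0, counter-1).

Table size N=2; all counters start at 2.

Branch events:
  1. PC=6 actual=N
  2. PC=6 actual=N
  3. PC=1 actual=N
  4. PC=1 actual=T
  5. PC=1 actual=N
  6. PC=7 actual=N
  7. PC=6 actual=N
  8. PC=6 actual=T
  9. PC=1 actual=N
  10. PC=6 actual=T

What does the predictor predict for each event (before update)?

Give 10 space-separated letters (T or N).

Ev 1: PC=6 idx=0 pred=T actual=N -> ctr[0]=1
Ev 2: PC=6 idx=0 pred=N actual=N -> ctr[0]=0
Ev 3: PC=1 idx=1 pred=T actual=N -> ctr[1]=1
Ev 4: PC=1 idx=1 pred=N actual=T -> ctr[1]=2
Ev 5: PC=1 idx=1 pred=T actual=N -> ctr[1]=1
Ev 6: PC=7 idx=1 pred=N actual=N -> ctr[1]=0
Ev 7: PC=6 idx=0 pred=N actual=N -> ctr[0]=0
Ev 8: PC=6 idx=0 pred=N actual=T -> ctr[0]=1
Ev 9: PC=1 idx=1 pred=N actual=N -> ctr[1]=0
Ev 10: PC=6 idx=0 pred=N actual=T -> ctr[0]=2

Answer: T N T N T N N N N N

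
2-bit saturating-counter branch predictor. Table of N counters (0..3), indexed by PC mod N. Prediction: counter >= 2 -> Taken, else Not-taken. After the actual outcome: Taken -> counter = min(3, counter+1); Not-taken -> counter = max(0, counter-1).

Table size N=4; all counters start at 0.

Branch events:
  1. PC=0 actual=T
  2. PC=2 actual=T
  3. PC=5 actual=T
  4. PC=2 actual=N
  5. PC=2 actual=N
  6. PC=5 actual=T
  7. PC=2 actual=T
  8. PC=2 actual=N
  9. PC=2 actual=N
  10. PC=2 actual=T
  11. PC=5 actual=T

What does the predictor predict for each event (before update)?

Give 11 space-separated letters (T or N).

Answer: N N N N N N N N N N T

Derivation:
Ev 1: PC=0 idx=0 pred=N actual=T -> ctr[0]=1
Ev 2: PC=2 idx=2 pred=N actual=T -> ctr[2]=1
Ev 3: PC=5 idx=1 pred=N actual=T -> ctr[1]=1
Ev 4: PC=2 idx=2 pred=N actual=N -> ctr[2]=0
Ev 5: PC=2 idx=2 pred=N actual=N -> ctr[2]=0
Ev 6: PC=5 idx=1 pred=N actual=T -> ctr[1]=2
Ev 7: PC=2 idx=2 pred=N actual=T -> ctr[2]=1
Ev 8: PC=2 idx=2 pred=N actual=N -> ctr[2]=0
Ev 9: PC=2 idx=2 pred=N actual=N -> ctr[2]=0
Ev 10: PC=2 idx=2 pred=N actual=T -> ctr[2]=1
Ev 11: PC=5 idx=1 pred=T actual=T -> ctr[1]=3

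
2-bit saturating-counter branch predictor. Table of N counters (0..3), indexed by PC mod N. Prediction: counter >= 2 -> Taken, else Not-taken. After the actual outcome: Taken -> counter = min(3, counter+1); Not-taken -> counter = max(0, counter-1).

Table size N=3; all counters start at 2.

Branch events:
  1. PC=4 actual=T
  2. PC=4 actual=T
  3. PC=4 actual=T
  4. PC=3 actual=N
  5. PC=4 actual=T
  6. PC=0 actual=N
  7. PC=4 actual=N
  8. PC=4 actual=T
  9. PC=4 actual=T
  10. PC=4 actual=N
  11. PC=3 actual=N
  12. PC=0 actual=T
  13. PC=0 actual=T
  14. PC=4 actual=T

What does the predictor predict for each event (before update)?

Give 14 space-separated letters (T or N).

Answer: T T T T T N T T T T N N N T

Derivation:
Ev 1: PC=4 idx=1 pred=T actual=T -> ctr[1]=3
Ev 2: PC=4 idx=1 pred=T actual=T -> ctr[1]=3
Ev 3: PC=4 idx=1 pred=T actual=T -> ctr[1]=3
Ev 4: PC=3 idx=0 pred=T actual=N -> ctr[0]=1
Ev 5: PC=4 idx=1 pred=T actual=T -> ctr[1]=3
Ev 6: PC=0 idx=0 pred=N actual=N -> ctr[0]=0
Ev 7: PC=4 idx=1 pred=T actual=N -> ctr[1]=2
Ev 8: PC=4 idx=1 pred=T actual=T -> ctr[1]=3
Ev 9: PC=4 idx=1 pred=T actual=T -> ctr[1]=3
Ev 10: PC=4 idx=1 pred=T actual=N -> ctr[1]=2
Ev 11: PC=3 idx=0 pred=N actual=N -> ctr[0]=0
Ev 12: PC=0 idx=0 pred=N actual=T -> ctr[0]=1
Ev 13: PC=0 idx=0 pred=N actual=T -> ctr[0]=2
Ev 14: PC=4 idx=1 pred=T actual=T -> ctr[1]=3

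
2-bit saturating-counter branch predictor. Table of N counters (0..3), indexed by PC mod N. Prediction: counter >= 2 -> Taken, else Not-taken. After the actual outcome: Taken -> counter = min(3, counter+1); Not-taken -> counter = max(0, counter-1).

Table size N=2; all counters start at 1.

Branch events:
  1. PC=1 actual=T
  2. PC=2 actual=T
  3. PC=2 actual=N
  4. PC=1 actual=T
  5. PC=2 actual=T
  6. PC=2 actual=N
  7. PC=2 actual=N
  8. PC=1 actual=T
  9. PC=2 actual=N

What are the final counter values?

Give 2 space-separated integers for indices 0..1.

Answer: 0 3

Derivation:
Ev 1: PC=1 idx=1 pred=N actual=T -> ctr[1]=2
Ev 2: PC=2 idx=0 pred=N actual=T -> ctr[0]=2
Ev 3: PC=2 idx=0 pred=T actual=N -> ctr[0]=1
Ev 4: PC=1 idx=1 pred=T actual=T -> ctr[1]=3
Ev 5: PC=2 idx=0 pred=N actual=T -> ctr[0]=2
Ev 6: PC=2 idx=0 pred=T actual=N -> ctr[0]=1
Ev 7: PC=2 idx=0 pred=N actual=N -> ctr[0]=0
Ev 8: PC=1 idx=1 pred=T actual=T -> ctr[1]=3
Ev 9: PC=2 idx=0 pred=N actual=N -> ctr[0]=0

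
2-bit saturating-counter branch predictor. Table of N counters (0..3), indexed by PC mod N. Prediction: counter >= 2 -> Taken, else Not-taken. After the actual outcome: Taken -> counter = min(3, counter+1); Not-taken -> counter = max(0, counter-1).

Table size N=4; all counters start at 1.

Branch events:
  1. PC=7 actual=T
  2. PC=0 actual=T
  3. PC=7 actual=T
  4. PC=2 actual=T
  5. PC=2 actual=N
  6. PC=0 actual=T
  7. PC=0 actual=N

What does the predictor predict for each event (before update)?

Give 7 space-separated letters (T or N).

Ev 1: PC=7 idx=3 pred=N actual=T -> ctr[3]=2
Ev 2: PC=0 idx=0 pred=N actual=T -> ctr[0]=2
Ev 3: PC=7 idx=3 pred=T actual=T -> ctr[3]=3
Ev 4: PC=2 idx=2 pred=N actual=T -> ctr[2]=2
Ev 5: PC=2 idx=2 pred=T actual=N -> ctr[2]=1
Ev 6: PC=0 idx=0 pred=T actual=T -> ctr[0]=3
Ev 7: PC=0 idx=0 pred=T actual=N -> ctr[0]=2

Answer: N N T N T T T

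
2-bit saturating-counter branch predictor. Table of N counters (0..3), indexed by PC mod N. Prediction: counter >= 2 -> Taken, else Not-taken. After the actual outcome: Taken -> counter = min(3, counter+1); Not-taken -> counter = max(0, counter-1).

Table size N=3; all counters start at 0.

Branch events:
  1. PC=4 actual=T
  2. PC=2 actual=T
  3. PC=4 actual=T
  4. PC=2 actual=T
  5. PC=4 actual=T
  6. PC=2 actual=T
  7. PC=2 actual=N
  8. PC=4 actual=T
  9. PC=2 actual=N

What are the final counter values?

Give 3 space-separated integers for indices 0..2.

Answer: 0 3 1

Derivation:
Ev 1: PC=4 idx=1 pred=N actual=T -> ctr[1]=1
Ev 2: PC=2 idx=2 pred=N actual=T -> ctr[2]=1
Ev 3: PC=4 idx=1 pred=N actual=T -> ctr[1]=2
Ev 4: PC=2 idx=2 pred=N actual=T -> ctr[2]=2
Ev 5: PC=4 idx=1 pred=T actual=T -> ctr[1]=3
Ev 6: PC=2 idx=2 pred=T actual=T -> ctr[2]=3
Ev 7: PC=2 idx=2 pred=T actual=N -> ctr[2]=2
Ev 8: PC=4 idx=1 pred=T actual=T -> ctr[1]=3
Ev 9: PC=2 idx=2 pred=T actual=N -> ctr[2]=1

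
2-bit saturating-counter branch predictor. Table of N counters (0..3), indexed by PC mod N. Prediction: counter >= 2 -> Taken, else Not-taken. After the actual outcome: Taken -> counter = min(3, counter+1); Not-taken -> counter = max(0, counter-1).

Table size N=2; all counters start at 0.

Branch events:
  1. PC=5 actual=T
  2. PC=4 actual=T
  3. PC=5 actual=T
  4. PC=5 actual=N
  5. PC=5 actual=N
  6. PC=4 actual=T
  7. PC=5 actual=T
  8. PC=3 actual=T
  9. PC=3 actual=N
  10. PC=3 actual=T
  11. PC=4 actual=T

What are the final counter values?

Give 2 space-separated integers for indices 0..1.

Answer: 3 2

Derivation:
Ev 1: PC=5 idx=1 pred=N actual=T -> ctr[1]=1
Ev 2: PC=4 idx=0 pred=N actual=T -> ctr[0]=1
Ev 3: PC=5 idx=1 pred=N actual=T -> ctr[1]=2
Ev 4: PC=5 idx=1 pred=T actual=N -> ctr[1]=1
Ev 5: PC=5 idx=1 pred=N actual=N -> ctr[1]=0
Ev 6: PC=4 idx=0 pred=N actual=T -> ctr[0]=2
Ev 7: PC=5 idx=1 pred=N actual=T -> ctr[1]=1
Ev 8: PC=3 idx=1 pred=N actual=T -> ctr[1]=2
Ev 9: PC=3 idx=1 pred=T actual=N -> ctr[1]=1
Ev 10: PC=3 idx=1 pred=N actual=T -> ctr[1]=2
Ev 11: PC=4 idx=0 pred=T actual=T -> ctr[0]=3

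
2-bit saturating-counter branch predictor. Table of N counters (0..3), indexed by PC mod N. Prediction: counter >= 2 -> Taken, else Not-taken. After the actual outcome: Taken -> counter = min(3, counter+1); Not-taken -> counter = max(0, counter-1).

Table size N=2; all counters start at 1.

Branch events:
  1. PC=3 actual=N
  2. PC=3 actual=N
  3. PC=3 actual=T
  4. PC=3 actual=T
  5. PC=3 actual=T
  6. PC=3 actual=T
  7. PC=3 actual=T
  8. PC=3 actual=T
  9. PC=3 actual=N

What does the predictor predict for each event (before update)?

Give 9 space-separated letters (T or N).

Answer: N N N N T T T T T

Derivation:
Ev 1: PC=3 idx=1 pred=N actual=N -> ctr[1]=0
Ev 2: PC=3 idx=1 pred=N actual=N -> ctr[1]=0
Ev 3: PC=3 idx=1 pred=N actual=T -> ctr[1]=1
Ev 4: PC=3 idx=1 pred=N actual=T -> ctr[1]=2
Ev 5: PC=3 idx=1 pred=T actual=T -> ctr[1]=3
Ev 6: PC=3 idx=1 pred=T actual=T -> ctr[1]=3
Ev 7: PC=3 idx=1 pred=T actual=T -> ctr[1]=3
Ev 8: PC=3 idx=1 pred=T actual=T -> ctr[1]=3
Ev 9: PC=3 idx=1 pred=T actual=N -> ctr[1]=2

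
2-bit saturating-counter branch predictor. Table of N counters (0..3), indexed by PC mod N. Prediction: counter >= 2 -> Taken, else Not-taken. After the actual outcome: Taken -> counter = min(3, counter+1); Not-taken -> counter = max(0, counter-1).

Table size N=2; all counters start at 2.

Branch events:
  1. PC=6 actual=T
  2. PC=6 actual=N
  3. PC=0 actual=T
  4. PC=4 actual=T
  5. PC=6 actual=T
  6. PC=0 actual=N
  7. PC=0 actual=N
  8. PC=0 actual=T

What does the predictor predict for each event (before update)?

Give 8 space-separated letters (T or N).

Ev 1: PC=6 idx=0 pred=T actual=T -> ctr[0]=3
Ev 2: PC=6 idx=0 pred=T actual=N -> ctr[0]=2
Ev 3: PC=0 idx=0 pred=T actual=T -> ctr[0]=3
Ev 4: PC=4 idx=0 pred=T actual=T -> ctr[0]=3
Ev 5: PC=6 idx=0 pred=T actual=T -> ctr[0]=3
Ev 6: PC=0 idx=0 pred=T actual=N -> ctr[0]=2
Ev 7: PC=0 idx=0 pred=T actual=N -> ctr[0]=1
Ev 8: PC=0 idx=0 pred=N actual=T -> ctr[0]=2

Answer: T T T T T T T N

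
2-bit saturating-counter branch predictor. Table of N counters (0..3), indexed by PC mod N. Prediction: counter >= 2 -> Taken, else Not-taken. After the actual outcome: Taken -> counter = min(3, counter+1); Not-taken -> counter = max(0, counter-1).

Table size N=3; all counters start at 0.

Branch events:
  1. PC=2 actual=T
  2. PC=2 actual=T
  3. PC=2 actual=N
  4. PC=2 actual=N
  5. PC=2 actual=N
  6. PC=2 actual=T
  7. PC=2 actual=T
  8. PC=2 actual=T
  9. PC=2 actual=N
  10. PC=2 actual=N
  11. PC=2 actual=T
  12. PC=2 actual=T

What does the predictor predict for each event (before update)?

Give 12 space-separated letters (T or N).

Ev 1: PC=2 idx=2 pred=N actual=T -> ctr[2]=1
Ev 2: PC=2 idx=2 pred=N actual=T -> ctr[2]=2
Ev 3: PC=2 idx=2 pred=T actual=N -> ctr[2]=1
Ev 4: PC=2 idx=2 pred=N actual=N -> ctr[2]=0
Ev 5: PC=2 idx=2 pred=N actual=N -> ctr[2]=0
Ev 6: PC=2 idx=2 pred=N actual=T -> ctr[2]=1
Ev 7: PC=2 idx=2 pred=N actual=T -> ctr[2]=2
Ev 8: PC=2 idx=2 pred=T actual=T -> ctr[2]=3
Ev 9: PC=2 idx=2 pred=T actual=N -> ctr[2]=2
Ev 10: PC=2 idx=2 pred=T actual=N -> ctr[2]=1
Ev 11: PC=2 idx=2 pred=N actual=T -> ctr[2]=2
Ev 12: PC=2 idx=2 pred=T actual=T -> ctr[2]=3

Answer: N N T N N N N T T T N T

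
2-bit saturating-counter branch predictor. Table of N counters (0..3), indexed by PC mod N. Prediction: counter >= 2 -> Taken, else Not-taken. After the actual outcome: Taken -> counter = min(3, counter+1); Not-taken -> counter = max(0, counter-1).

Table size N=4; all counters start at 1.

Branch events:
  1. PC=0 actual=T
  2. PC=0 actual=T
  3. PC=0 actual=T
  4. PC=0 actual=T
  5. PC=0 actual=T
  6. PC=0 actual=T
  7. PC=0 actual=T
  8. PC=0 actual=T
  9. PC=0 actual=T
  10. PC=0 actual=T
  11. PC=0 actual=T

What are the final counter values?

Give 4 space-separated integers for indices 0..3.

Ev 1: PC=0 idx=0 pred=N actual=T -> ctr[0]=2
Ev 2: PC=0 idx=0 pred=T actual=T -> ctr[0]=3
Ev 3: PC=0 idx=0 pred=T actual=T -> ctr[0]=3
Ev 4: PC=0 idx=0 pred=T actual=T -> ctr[0]=3
Ev 5: PC=0 idx=0 pred=T actual=T -> ctr[0]=3
Ev 6: PC=0 idx=0 pred=T actual=T -> ctr[0]=3
Ev 7: PC=0 idx=0 pred=T actual=T -> ctr[0]=3
Ev 8: PC=0 idx=0 pred=T actual=T -> ctr[0]=3
Ev 9: PC=0 idx=0 pred=T actual=T -> ctr[0]=3
Ev 10: PC=0 idx=0 pred=T actual=T -> ctr[0]=3
Ev 11: PC=0 idx=0 pred=T actual=T -> ctr[0]=3

Answer: 3 1 1 1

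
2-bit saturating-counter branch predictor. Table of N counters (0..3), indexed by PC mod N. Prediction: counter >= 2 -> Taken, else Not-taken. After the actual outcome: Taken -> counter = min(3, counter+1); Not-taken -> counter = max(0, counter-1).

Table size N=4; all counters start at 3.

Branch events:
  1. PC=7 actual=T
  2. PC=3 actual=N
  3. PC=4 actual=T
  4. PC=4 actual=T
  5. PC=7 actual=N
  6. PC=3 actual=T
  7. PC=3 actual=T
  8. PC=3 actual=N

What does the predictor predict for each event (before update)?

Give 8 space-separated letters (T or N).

Answer: T T T T T N T T

Derivation:
Ev 1: PC=7 idx=3 pred=T actual=T -> ctr[3]=3
Ev 2: PC=3 idx=3 pred=T actual=N -> ctr[3]=2
Ev 3: PC=4 idx=0 pred=T actual=T -> ctr[0]=3
Ev 4: PC=4 idx=0 pred=T actual=T -> ctr[0]=3
Ev 5: PC=7 idx=3 pred=T actual=N -> ctr[3]=1
Ev 6: PC=3 idx=3 pred=N actual=T -> ctr[3]=2
Ev 7: PC=3 idx=3 pred=T actual=T -> ctr[3]=3
Ev 8: PC=3 idx=3 pred=T actual=N -> ctr[3]=2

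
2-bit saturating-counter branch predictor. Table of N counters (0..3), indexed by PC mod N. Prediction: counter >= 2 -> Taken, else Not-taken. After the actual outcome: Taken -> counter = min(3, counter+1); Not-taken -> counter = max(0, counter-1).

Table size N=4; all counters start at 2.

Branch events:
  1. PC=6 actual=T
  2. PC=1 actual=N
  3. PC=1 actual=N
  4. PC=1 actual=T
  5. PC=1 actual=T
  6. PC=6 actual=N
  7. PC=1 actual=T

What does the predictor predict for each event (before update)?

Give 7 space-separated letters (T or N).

Ev 1: PC=6 idx=2 pred=T actual=T -> ctr[2]=3
Ev 2: PC=1 idx=1 pred=T actual=N -> ctr[1]=1
Ev 3: PC=1 idx=1 pred=N actual=N -> ctr[1]=0
Ev 4: PC=1 idx=1 pred=N actual=T -> ctr[1]=1
Ev 5: PC=1 idx=1 pred=N actual=T -> ctr[1]=2
Ev 6: PC=6 idx=2 pred=T actual=N -> ctr[2]=2
Ev 7: PC=1 idx=1 pred=T actual=T -> ctr[1]=3

Answer: T T N N N T T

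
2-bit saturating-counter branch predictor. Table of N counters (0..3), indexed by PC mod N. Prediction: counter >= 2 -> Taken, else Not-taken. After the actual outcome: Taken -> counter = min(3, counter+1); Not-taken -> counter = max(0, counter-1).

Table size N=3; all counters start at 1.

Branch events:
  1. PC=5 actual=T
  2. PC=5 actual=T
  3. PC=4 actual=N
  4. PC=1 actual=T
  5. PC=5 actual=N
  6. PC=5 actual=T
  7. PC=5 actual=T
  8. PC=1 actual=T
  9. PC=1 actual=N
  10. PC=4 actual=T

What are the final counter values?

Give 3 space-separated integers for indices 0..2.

Answer: 1 2 3

Derivation:
Ev 1: PC=5 idx=2 pred=N actual=T -> ctr[2]=2
Ev 2: PC=5 idx=2 pred=T actual=T -> ctr[2]=3
Ev 3: PC=4 idx=1 pred=N actual=N -> ctr[1]=0
Ev 4: PC=1 idx=1 pred=N actual=T -> ctr[1]=1
Ev 5: PC=5 idx=2 pred=T actual=N -> ctr[2]=2
Ev 6: PC=5 idx=2 pred=T actual=T -> ctr[2]=3
Ev 7: PC=5 idx=2 pred=T actual=T -> ctr[2]=3
Ev 8: PC=1 idx=1 pred=N actual=T -> ctr[1]=2
Ev 9: PC=1 idx=1 pred=T actual=N -> ctr[1]=1
Ev 10: PC=4 idx=1 pred=N actual=T -> ctr[1]=2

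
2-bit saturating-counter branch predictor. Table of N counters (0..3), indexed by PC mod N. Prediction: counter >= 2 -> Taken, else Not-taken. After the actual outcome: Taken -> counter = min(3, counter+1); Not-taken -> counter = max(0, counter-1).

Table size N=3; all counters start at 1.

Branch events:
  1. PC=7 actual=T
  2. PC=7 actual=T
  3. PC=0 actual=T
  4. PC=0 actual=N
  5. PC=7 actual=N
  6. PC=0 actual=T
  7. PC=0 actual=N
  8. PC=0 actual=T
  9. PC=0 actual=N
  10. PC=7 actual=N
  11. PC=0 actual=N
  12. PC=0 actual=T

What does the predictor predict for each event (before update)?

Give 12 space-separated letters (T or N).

Ev 1: PC=7 idx=1 pred=N actual=T -> ctr[1]=2
Ev 2: PC=7 idx=1 pred=T actual=T -> ctr[1]=3
Ev 3: PC=0 idx=0 pred=N actual=T -> ctr[0]=2
Ev 4: PC=0 idx=0 pred=T actual=N -> ctr[0]=1
Ev 5: PC=7 idx=1 pred=T actual=N -> ctr[1]=2
Ev 6: PC=0 idx=0 pred=N actual=T -> ctr[0]=2
Ev 7: PC=0 idx=0 pred=T actual=N -> ctr[0]=1
Ev 8: PC=0 idx=0 pred=N actual=T -> ctr[0]=2
Ev 9: PC=0 idx=0 pred=T actual=N -> ctr[0]=1
Ev 10: PC=7 idx=1 pred=T actual=N -> ctr[1]=1
Ev 11: PC=0 idx=0 pred=N actual=N -> ctr[0]=0
Ev 12: PC=0 idx=0 pred=N actual=T -> ctr[0]=1

Answer: N T N T T N T N T T N N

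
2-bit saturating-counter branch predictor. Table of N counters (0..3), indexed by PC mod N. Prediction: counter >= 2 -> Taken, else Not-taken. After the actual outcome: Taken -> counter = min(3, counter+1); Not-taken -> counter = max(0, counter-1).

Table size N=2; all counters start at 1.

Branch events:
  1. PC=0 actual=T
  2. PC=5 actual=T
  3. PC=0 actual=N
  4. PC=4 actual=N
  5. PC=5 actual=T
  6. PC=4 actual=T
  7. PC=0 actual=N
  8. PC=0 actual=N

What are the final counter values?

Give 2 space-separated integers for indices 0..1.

Answer: 0 3

Derivation:
Ev 1: PC=0 idx=0 pred=N actual=T -> ctr[0]=2
Ev 2: PC=5 idx=1 pred=N actual=T -> ctr[1]=2
Ev 3: PC=0 idx=0 pred=T actual=N -> ctr[0]=1
Ev 4: PC=4 idx=0 pred=N actual=N -> ctr[0]=0
Ev 5: PC=5 idx=1 pred=T actual=T -> ctr[1]=3
Ev 6: PC=4 idx=0 pred=N actual=T -> ctr[0]=1
Ev 7: PC=0 idx=0 pred=N actual=N -> ctr[0]=0
Ev 8: PC=0 idx=0 pred=N actual=N -> ctr[0]=0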